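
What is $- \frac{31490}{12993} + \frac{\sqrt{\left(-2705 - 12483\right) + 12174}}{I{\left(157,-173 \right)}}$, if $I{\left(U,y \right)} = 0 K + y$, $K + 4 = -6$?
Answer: $- \frac{31490}{12993} - \frac{i \sqrt{3014}}{173} \approx -2.4236 - 0.31734 i$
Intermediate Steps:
$K = -10$ ($K = -4 - 6 = -10$)
$I{\left(U,y \right)} = y$ ($I{\left(U,y \right)} = 0 \left(-10\right) + y = 0 + y = y$)
$- \frac{31490}{12993} + \frac{\sqrt{\left(-2705 - 12483\right) + 12174}}{I{\left(157,-173 \right)}} = - \frac{31490}{12993} + \frac{\sqrt{\left(-2705 - 12483\right) + 12174}}{-173} = \left(-31490\right) \frac{1}{12993} + \sqrt{-15188 + 12174} \left(- \frac{1}{173}\right) = - \frac{31490}{12993} + \sqrt{-3014} \left(- \frac{1}{173}\right) = - \frac{31490}{12993} + i \sqrt{3014} \left(- \frac{1}{173}\right) = - \frac{31490}{12993} - \frac{i \sqrt{3014}}{173}$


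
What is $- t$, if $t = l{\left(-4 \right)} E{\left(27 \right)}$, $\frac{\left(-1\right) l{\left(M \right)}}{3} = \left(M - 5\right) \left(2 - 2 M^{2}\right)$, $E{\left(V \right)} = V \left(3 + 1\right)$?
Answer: $87480$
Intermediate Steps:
$E{\left(V \right)} = 4 V$ ($E{\left(V \right)} = V 4 = 4 V$)
$l{\left(M \right)} = - 3 \left(-5 + M\right) \left(2 - 2 M^{2}\right)$ ($l{\left(M \right)} = - 3 \left(M - 5\right) \left(2 - 2 M^{2}\right) = - 3 \left(-5 + M\right) \left(2 - 2 M^{2}\right)$)
$t = -87480$ ($t = \left(30 - 30 \left(-4\right)^{2} - -24 + 6 \left(-4\right)^{3}\right) 4 \cdot 27 = \left(30 - 480 + 24 + 6 \left(-64\right)\right) 108 = \left(30 - 480 + 24 - 384\right) 108 = \left(-810\right) 108 = -87480$)
$- t = \left(-1\right) \left(-87480\right) = 87480$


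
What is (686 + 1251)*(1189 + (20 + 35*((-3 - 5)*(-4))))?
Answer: 4511273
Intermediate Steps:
(686 + 1251)*(1189 + (20 + 35*((-3 - 5)*(-4)))) = 1937*(1189 + (20 + 35*(-8*(-4)))) = 1937*(1189 + (20 + 35*32)) = 1937*(1189 + (20 + 1120)) = 1937*(1189 + 1140) = 1937*2329 = 4511273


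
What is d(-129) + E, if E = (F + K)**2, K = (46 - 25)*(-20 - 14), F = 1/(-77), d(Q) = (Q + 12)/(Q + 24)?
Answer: 15113485238/29645 ≈ 5.0982e+5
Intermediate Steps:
d(Q) = (12 + Q)/(24 + Q)
F = -1/77 ≈ -0.012987
K = -714 (K = 21*(-34) = -714)
E = 3022690441/5929 (E = (-1/77 - 714)**2 = (-54979/77)**2 = 3022690441/5929 ≈ 5.0981e+5)
d(-129) + E = (12 - 129)/(24 - 129) + 3022690441/5929 = -117/(-105) + 3022690441/5929 = -1/105*(-117) + 3022690441/5929 = 39/35 + 3022690441/5929 = 15113485238/29645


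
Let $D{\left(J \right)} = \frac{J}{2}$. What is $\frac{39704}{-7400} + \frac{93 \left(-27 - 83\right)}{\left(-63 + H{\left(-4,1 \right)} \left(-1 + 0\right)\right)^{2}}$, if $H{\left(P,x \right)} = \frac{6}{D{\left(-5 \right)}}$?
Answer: $- \frac{230738939}{28307775} \approx -8.1511$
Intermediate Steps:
$D{\left(J \right)} = \frac{J}{2}$ ($D{\left(J \right)} = J \frac{1}{2} = \frac{J}{2}$)
$H{\left(P,x \right)} = - \frac{12}{5}$ ($H{\left(P,x \right)} = \frac{6}{\frac{1}{2} \left(-5\right)} = \frac{6}{- \frac{5}{2}} = 6 \left(- \frac{2}{5}\right) = - \frac{12}{5}$)
$\frac{39704}{-7400} + \frac{93 \left(-27 - 83\right)}{\left(-63 + H{\left(-4,1 \right)} \left(-1 + 0\right)\right)^{2}} = \frac{39704}{-7400} + \frac{93 \left(-27 - 83\right)}{\left(-63 - \frac{12 \left(-1 + 0\right)}{5}\right)^{2}} = 39704 \left(- \frac{1}{7400}\right) + \frac{93 \left(-110\right)}{\left(-63 - - \frac{12}{5}\right)^{2}} = - \frac{4963}{925} - \frac{10230}{\left(-63 + \frac{12}{5}\right)^{2}} = - \frac{4963}{925} - \frac{10230}{\left(- \frac{303}{5}\right)^{2}} = - \frac{4963}{925} - \frac{10230}{\frac{91809}{25}} = - \frac{4963}{925} - \frac{85250}{30603} = - \frac{230738939}{28307775}$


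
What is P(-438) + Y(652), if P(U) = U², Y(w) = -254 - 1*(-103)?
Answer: 191693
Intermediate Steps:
Y(w) = -151 (Y(w) = -254 + 103 = -151)
P(-438) + Y(652) = (-438)² - 151 = 191844 - 151 = 191693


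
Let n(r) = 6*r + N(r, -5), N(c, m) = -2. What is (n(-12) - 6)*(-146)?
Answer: 11680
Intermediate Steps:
n(r) = -2 + 6*r (n(r) = 6*r - 2 = -2 + 6*r)
(n(-12) - 6)*(-146) = ((-2 + 6*(-12)) - 6)*(-146) = ((-2 - 72) - 6)*(-146) = (-74 - 6)*(-146) = -80*(-146) = 11680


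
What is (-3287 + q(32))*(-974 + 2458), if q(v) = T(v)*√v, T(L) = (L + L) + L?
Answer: -4877908 + 569856*√2 ≈ -4.0720e+6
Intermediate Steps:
T(L) = 3*L (T(L) = 2*L + L = 3*L)
q(v) = 3*v^(3/2) (q(v) = (3*v)*√v = 3*v^(3/2))
(-3287 + q(32))*(-974 + 2458) = (-3287 + 3*32^(3/2))*(-974 + 2458) = (-3287 + 3*(128*√2))*1484 = (-3287 + 384*√2)*1484 = -4877908 + 569856*√2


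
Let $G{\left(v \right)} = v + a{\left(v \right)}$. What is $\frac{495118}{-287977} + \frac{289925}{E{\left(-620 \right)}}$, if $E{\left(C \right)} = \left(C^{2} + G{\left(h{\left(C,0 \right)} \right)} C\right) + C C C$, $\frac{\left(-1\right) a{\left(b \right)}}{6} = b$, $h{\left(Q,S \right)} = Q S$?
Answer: $- \frac{4715746043061}{2740891363888} \approx -1.7205$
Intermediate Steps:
$a{\left(b \right)} = - 6 b$
$G{\left(v \right)} = - 5 v$ ($G{\left(v \right)} = v - 6 v = - 5 v$)
$E{\left(C \right)} = C^{2} + C^{3}$ ($E{\left(C \right)} = \left(C^{2} + - 5 C 0 C\right) + C C C = \left(C^{2} + \left(-5\right) 0 C\right) + C^{2} C = \left(C^{2} + 0 C\right) + C^{3} = \left(C^{2} + 0\right) + C^{3} = C^{2} + C^{3}$)
$\frac{495118}{-287977} + \frac{289925}{E{\left(-620 \right)}} = \frac{495118}{-287977} + \frac{289925}{\left(-620\right)^{2} \left(1 - 620\right)} = 495118 \left(- \frac{1}{287977}\right) + \frac{289925}{384400 \left(-619\right)} = - \frac{495118}{287977} + \frac{289925}{-237943600} = - \frac{495118}{287977} + 289925 \left(- \frac{1}{237943600}\right) = - \frac{495118}{287977} - \frac{11597}{9517744} = - \frac{4715746043061}{2740891363888}$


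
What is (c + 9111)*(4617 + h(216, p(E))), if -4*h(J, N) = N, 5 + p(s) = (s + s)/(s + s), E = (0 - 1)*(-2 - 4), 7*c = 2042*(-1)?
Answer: 285092230/7 ≈ 4.0727e+7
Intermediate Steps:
c = -2042/7 (c = (2042*(-1))/7 = (⅐)*(-2042) = -2042/7 ≈ -291.71)
E = 6 (E = -1*(-6) = 6)
p(s) = -4 (p(s) = -5 + (s + s)/(s + s) = -5 + (2*s)/((2*s)) = -5 + (2*s)*(1/(2*s)) = -5 + 1 = -4)
h(J, N) = -N/4
(c + 9111)*(4617 + h(216, p(E))) = (-2042/7 + 9111)*(4617 - ¼*(-4)) = 61735*(4617 + 1)/7 = (61735/7)*4618 = 285092230/7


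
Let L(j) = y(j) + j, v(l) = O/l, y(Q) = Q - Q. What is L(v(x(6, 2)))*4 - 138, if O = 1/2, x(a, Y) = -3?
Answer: -416/3 ≈ -138.67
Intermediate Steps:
y(Q) = 0
O = ½ ≈ 0.50000
v(l) = 1/(2*l)
L(j) = j (L(j) = 0 + j = j)
L(v(x(6, 2)))*4 - 138 = ((½)/(-3))*4 - 138 = ((½)*(-⅓))*4 - 138 = -⅙*4 - 138 = -⅔ - 138 = -416/3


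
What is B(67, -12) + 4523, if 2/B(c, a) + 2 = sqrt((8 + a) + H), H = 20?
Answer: 4524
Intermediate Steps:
B(c, a) = 2/(-2 + sqrt(28 + a)) (B(c, a) = 2/(-2 + sqrt((8 + a) + 20)) = 2/(-2 + sqrt(28 + a)))
B(67, -12) + 4523 = 2/(-2 + sqrt(28 - 12)) + 4523 = 2/(-2 + sqrt(16)) + 4523 = 2/(-2 + 4) + 4523 = 2/2 + 4523 = 2*(1/2) + 4523 = 1 + 4523 = 4524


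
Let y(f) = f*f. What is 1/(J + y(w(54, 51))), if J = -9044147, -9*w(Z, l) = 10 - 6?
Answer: -81/732575891 ≈ -1.1057e-7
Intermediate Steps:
w(Z, l) = -4/9 (w(Z, l) = -(10 - 6)/9 = -⅑*4 = -4/9)
y(f) = f²
1/(J + y(w(54, 51))) = 1/(-9044147 + (-4/9)²) = 1/(-9044147 + 16/81) = 1/(-732575891/81) = -81/732575891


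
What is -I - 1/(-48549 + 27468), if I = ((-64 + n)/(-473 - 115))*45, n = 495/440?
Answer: -159054577/33055008 ≈ -4.8118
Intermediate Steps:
n = 9/8 (n = 495*(1/440) = 9/8 ≈ 1.1250)
I = 7545/1568 (I = ((-64 + 9/8)/(-473 - 115))*45 = -503/8/(-588)*45 = -503/8*(-1/588)*45 = (503/4704)*45 = 7545/1568 ≈ 4.8119)
-I - 1/(-48549 + 27468) = -1*7545/1568 - 1/(-48549 + 27468) = -7545/1568 - 1/(-21081) = -7545/1568 - 1*(-1/21081) = -7545/1568 + 1/21081 = -159054577/33055008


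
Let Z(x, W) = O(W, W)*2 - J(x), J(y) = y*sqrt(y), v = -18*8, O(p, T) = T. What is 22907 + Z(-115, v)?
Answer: 22619 + 115*I*sqrt(115) ≈ 22619.0 + 1233.2*I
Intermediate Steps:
v = -144
J(y) = y**(3/2)
Z(x, W) = -x**(3/2) + 2*W (Z(x, W) = W*2 - x**(3/2) = 2*W - x**(3/2) = -x**(3/2) + 2*W)
22907 + Z(-115, v) = 22907 + (-(-115)**(3/2) + 2*(-144)) = 22907 + (-(-115)*I*sqrt(115) - 288) = 22907 + (115*I*sqrt(115) - 288) = 22907 + (-288 + 115*I*sqrt(115)) = 22619 + 115*I*sqrt(115)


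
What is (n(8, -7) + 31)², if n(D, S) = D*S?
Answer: 625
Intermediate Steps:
(n(8, -7) + 31)² = (8*(-7) + 31)² = (-56 + 31)² = (-25)² = 625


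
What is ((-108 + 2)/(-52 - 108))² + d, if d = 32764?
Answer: 209692409/6400 ≈ 32764.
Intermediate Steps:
((-108 + 2)/(-52 - 108))² + d = ((-108 + 2)/(-52 - 108))² + 32764 = (-106/(-160))² + 32764 = (-106*(-1/160))² + 32764 = (53/80)² + 32764 = 2809/6400 + 32764 = 209692409/6400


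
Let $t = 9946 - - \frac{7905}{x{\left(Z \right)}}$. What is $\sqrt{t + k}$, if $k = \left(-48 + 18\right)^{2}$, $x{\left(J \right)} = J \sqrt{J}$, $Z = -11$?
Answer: $\frac{\sqrt{1312366 + 7905 i \sqrt{11}}}{11} \approx 104.15 + 1.0402 i$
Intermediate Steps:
$x{\left(J \right)} = J^{\frac{3}{2}}$
$t = 9946 + \frac{7905 i \sqrt{11}}{121}$ ($t = 9946 - - \frac{7905}{\left(-11\right)^{\frac{3}{2}}} = 9946 - - \frac{7905}{\left(-11\right) i \sqrt{11}} = 9946 - - 7905 \frac{i \sqrt{11}}{121} = 9946 - - \frac{7905 i \sqrt{11}}{121} = 9946 + \frac{7905 i \sqrt{11}}{121} \approx 9946.0 + 216.68 i$)
$k = 900$ ($k = \left(-30\right)^{2} = 900$)
$\sqrt{t + k} = \sqrt{\left(9946 + \frac{7905 i \sqrt{11}}{121}\right) + 900} = \sqrt{10846 + \frac{7905 i \sqrt{11}}{121}}$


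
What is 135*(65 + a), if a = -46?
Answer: 2565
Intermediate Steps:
135*(65 + a) = 135*(65 - 46) = 135*19 = 2565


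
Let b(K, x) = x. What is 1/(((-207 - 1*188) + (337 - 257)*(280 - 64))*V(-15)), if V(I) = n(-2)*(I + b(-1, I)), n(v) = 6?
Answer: -1/3039300 ≈ -3.2902e-7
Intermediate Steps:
V(I) = 12*I (V(I) = 6*(I + I) = 6*(2*I) = 12*I)
1/(((-207 - 1*188) + (337 - 257)*(280 - 64))*V(-15)) = 1/(((-207 - 1*188) + (337 - 257)*(280 - 64))*((12*(-15)))) = 1/(((-207 - 188) + 80*216)*(-180)) = -1/180/(-395 + 17280) = -1/180/16885 = (1/16885)*(-1/180) = -1/3039300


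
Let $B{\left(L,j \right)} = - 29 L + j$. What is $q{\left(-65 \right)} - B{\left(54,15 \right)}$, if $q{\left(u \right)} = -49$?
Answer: $1502$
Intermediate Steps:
$B{\left(L,j \right)} = j - 29 L$
$q{\left(-65 \right)} - B{\left(54,15 \right)} = -49 - \left(15 - 1566\right) = -49 - -1551 = -49 + 1551 = 1502$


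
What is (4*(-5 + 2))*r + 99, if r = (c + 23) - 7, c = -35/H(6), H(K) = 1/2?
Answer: 747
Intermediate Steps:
H(K) = ½
c = -70 (c = -35/½ = -35*2 = -70)
r = -54 (r = (-70 + 23) - 7 = -47 - 7 = -54)
(4*(-5 + 2))*r + 99 = (4*(-5 + 2))*(-54) + 99 = (4*(-3))*(-54) + 99 = -12*(-54) + 99 = 648 + 99 = 747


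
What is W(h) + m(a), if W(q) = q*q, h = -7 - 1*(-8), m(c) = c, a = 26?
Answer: 27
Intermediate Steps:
h = 1 (h = -7 + 8 = 1)
W(q) = q²
W(h) + m(a) = 1² + 26 = 1 + 26 = 27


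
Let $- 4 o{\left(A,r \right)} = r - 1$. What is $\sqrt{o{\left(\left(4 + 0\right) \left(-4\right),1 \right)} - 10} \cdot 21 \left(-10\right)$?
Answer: $- 210 i \sqrt{10} \approx - 664.08 i$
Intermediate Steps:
$o{\left(A,r \right)} = \frac{1}{4} - \frac{r}{4}$ ($o{\left(A,r \right)} = - \frac{r - 1}{4} = - \frac{-1 + r}{4} = \frac{1}{4} - \frac{r}{4}$)
$\sqrt{o{\left(\left(4 + 0\right) \left(-4\right),1 \right)} - 10} \cdot 21 \left(-10\right) = \sqrt{\left(\frac{1}{4} - \frac{1}{4}\right) - 10} \cdot 21 \left(-10\right) = \sqrt{0 - 10} \cdot 21 \left(-10\right) = \sqrt{-10} \cdot 21 \left(-10\right) = i \sqrt{10} \cdot 21 \left(-10\right) = 21 i \sqrt{10} \left(-10\right) = - 210 i \sqrt{10}$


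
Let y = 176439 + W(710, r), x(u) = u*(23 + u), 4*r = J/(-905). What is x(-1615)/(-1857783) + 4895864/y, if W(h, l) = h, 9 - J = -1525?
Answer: 8639988658592/329104400667 ≈ 26.253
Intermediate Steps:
J = 1534 (J = 9 - 1*(-1525) = 9 + 1525 = 1534)
r = -767/1810 (r = (1534/(-905))/4 = (1534*(-1/905))/4 = (1/4)*(-1534/905) = -767/1810 ≈ -0.42376)
y = 177149 (y = 176439 + 710 = 177149)
x(-1615)/(-1857783) + 4895864/y = -1615*(23 - 1615)/(-1857783) + 4895864/177149 = -1615*(-1592)*(-1/1857783) + 4895864*(1/177149) = 2571080*(-1/1857783) + 4895864/177149 = -2571080/1857783 + 4895864/177149 = 8639988658592/329104400667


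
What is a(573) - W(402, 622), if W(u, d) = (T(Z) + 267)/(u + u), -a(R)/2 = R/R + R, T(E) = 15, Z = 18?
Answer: -153879/134 ≈ -1148.4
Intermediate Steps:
a(R) = -2 - 2*R (a(R) = -2*(R/R + R) = -2*(1 + R) = -2 - 2*R)
W(u, d) = 141/u (W(u, d) = (15 + 267)/(u + u) = 282/((2*u)) = 282*(1/(2*u)) = 141/u)
a(573) - W(402, 622) = (-2 - 2*573) - 141/402 = (-2 - 1146) - 141/402 = -1148 - 1*47/134 = -1148 - 47/134 = -153879/134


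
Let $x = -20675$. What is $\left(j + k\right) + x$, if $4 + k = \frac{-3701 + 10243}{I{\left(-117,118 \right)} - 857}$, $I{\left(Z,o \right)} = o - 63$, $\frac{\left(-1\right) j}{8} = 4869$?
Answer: $- \frac{23915302}{401} \approx -59639.0$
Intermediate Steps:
$j = -38952$ ($j = \left(-8\right) 4869 = -38952$)
$I{\left(Z,o \right)} = -63 + o$
$k = - \frac{4875}{401}$ ($k = -4 + \frac{-3701 + 10243}{\left(-63 + 118\right) - 857} = -4 + \frac{6542}{55 - 857} = -4 + \frac{6542}{-802} = -4 + 6542 \left(- \frac{1}{802}\right) = -4 - \frac{3271}{401} = - \frac{4875}{401} \approx -12.157$)
$\left(j + k\right) + x = \left(-38952 - \frac{4875}{401}\right) - 20675 = - \frac{15624627}{401} - 20675 = - \frac{23915302}{401}$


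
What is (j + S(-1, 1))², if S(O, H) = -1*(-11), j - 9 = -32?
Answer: 144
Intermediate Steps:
j = -23 (j = 9 - 32 = -23)
S(O, H) = 11
(j + S(-1, 1))² = (-23 + 11)² = (-12)² = 144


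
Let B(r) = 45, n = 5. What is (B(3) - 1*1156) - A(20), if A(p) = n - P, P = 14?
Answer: -1102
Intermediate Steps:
A(p) = -9 (A(p) = 5 - 1*14 = 5 - 14 = -9)
(B(3) - 1*1156) - A(20) = (45 - 1*1156) - 1*(-9) = (45 - 1156) + 9 = -1111 + 9 = -1102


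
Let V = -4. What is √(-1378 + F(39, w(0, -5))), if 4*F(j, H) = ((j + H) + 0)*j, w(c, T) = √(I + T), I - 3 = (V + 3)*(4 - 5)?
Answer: √(-3991 + 39*I)/2 ≈ 0.15433 + 31.588*I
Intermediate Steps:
I = 4 (I = 3 + (-4 + 3)*(4 - 5) = 3 - 1*(-1) = 3 + 1 = 4)
w(c, T) = √(4 + T)
F(j, H) = j*(H + j)/4 (F(j, H) = (((j + H) + 0)*j)/4 = (((H + j) + 0)*j)/4 = ((H + j)*j)/4 = (j*(H + j))/4 = j*(H + j)/4)
√(-1378 + F(39, w(0, -5))) = √(-1378 + (¼)*39*(√(4 - 5) + 39)) = √(-1378 + (¼)*39*(√(-1) + 39)) = √(-1378 + (¼)*39*(I + 39)) = √(-1378 + (¼)*39*(39 + I)) = √(-1378 + (1521/4 + 39*I/4)) = √(-3991/4 + 39*I/4)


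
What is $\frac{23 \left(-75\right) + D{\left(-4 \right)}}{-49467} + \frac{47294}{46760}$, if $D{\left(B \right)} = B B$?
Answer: $\frac{1209702569}{1156538460} \approx 1.046$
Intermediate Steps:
$D{\left(B \right)} = B^{2}$
$\frac{23 \left(-75\right) + D{\left(-4 \right)}}{-49467} + \frac{47294}{46760} = \frac{23 \left(-75\right) + \left(-4\right)^{2}}{-49467} + \frac{47294}{46760} = \left(-1725 + 16\right) \left(- \frac{1}{49467}\right) + 47294 \cdot \frac{1}{46760} = \left(-1709\right) \left(- \frac{1}{49467}\right) + \frac{23647}{23380} = \frac{1709}{49467} + \frac{23647}{23380} = \frac{1209702569}{1156538460}$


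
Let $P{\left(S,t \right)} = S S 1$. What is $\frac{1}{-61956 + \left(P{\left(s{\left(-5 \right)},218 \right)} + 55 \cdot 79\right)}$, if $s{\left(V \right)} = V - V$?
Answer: $- \frac{1}{57611} \approx -1.7358 \cdot 10^{-5}$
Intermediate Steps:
$s{\left(V \right)} = 0$
$P{\left(S,t \right)} = S^{2}$ ($P{\left(S,t \right)} = S^{2} \cdot 1 = S^{2}$)
$\frac{1}{-61956 + \left(P{\left(s{\left(-5 \right)},218 \right)} + 55 \cdot 79\right)} = \frac{1}{-61956 + \left(0^{2} + 55 \cdot 79\right)} = \frac{1}{-61956 + \left(0 + 4345\right)} = \frac{1}{-61956 + 4345} = \frac{1}{-57611} = - \frac{1}{57611}$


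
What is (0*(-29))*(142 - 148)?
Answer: 0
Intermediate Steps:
(0*(-29))*(142 - 148) = 0*(-6) = 0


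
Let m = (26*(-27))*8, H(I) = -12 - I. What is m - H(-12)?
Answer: -5616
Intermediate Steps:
m = -5616 (m = -702*8 = -5616)
m - H(-12) = -5616 - (-12 - 1*(-12)) = -5616 - (-12 + 12) = -5616 - 1*0 = -5616 + 0 = -5616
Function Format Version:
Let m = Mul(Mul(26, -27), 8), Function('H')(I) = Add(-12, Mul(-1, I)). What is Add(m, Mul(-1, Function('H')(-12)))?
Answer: -5616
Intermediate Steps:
m = -5616 (m = Mul(-702, 8) = -5616)
Add(m, Mul(-1, Function('H')(-12))) = Add(-5616, Mul(-1, Add(-12, Mul(-1, -12)))) = Add(-5616, Mul(-1, Add(-12, 12))) = Add(-5616, Mul(-1, 0)) = Add(-5616, 0) = -5616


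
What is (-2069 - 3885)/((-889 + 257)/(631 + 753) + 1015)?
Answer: -515021/87758 ≈ -5.8687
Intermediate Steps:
(-2069 - 3885)/((-889 + 257)/(631 + 753) + 1015) = -5954/(-632/1384 + 1015) = -5954/(-632*1/1384 + 1015) = -5954/(-79/173 + 1015) = -5954/175516/173 = -5954*173/175516 = -515021/87758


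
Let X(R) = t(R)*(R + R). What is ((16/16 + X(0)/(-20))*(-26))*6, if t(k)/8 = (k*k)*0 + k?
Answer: -156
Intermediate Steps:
t(k) = 8*k (t(k) = 8*((k*k)*0 + k) = 8*(k²*0 + k) = 8*(0 + k) = 8*k)
X(R) = 16*R² (X(R) = (8*R)*(R + R) = (8*R)*(2*R) = 16*R²)
((16/16 + X(0)/(-20))*(-26))*6 = ((16/16 + (16*0²)/(-20))*(-26))*6 = ((16*(1/16) + (16*0)*(-1/20))*(-26))*6 = ((1 + 0*(-1/20))*(-26))*6 = ((1 + 0)*(-26))*6 = (1*(-26))*6 = -26*6 = -156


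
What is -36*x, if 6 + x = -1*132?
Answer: 4968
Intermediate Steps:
x = -138 (x = -6 - 1*132 = -6 - 132 = -138)
-36*x = -36*(-138) = 4968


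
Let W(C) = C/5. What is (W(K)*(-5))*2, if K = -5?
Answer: 10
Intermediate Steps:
W(C) = C/5 (W(C) = C*(⅕) = C/5)
(W(K)*(-5))*2 = (((⅕)*(-5))*(-5))*2 = -1*(-5)*2 = 5*2 = 10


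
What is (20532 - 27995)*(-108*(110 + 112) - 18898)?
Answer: 319968662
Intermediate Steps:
(20532 - 27995)*(-108*(110 + 112) - 18898) = -7463*(-108*222 - 18898) = -7463*(-23976 - 18898) = -7463*(-42874) = 319968662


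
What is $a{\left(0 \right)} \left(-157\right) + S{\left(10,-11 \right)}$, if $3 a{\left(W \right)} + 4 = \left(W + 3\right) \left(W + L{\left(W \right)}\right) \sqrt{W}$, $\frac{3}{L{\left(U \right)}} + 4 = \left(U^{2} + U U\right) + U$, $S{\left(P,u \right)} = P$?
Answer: $\frac{658}{3} \approx 219.33$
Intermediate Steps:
$L{\left(U \right)} = \frac{3}{-4 + U + 2 U^{2}}$ ($L{\left(U \right)} = \frac{3}{-4 + \left(\left(U^{2} + U U\right) + U\right)} = \frac{3}{-4 + \left(\left(U^{2} + U^{2}\right) + U\right)} = \frac{3}{-4 + \left(2 U^{2} + U\right)} = \frac{3}{-4 + \left(U + 2 U^{2}\right)} = \frac{3}{-4 + U + 2 U^{2}}$)
$a{\left(W \right)} = - \frac{4}{3} + \frac{\sqrt{W} \left(3 + W\right) \left(W + \frac{3}{-4 + W + 2 W^{2}}\right)}{3}$ ($a{\left(W \right)} = - \frac{4}{3} + \frac{\left(W + 3\right) \left(W + \frac{3}{-4 + W + 2 W^{2}}\right) \sqrt{W}}{3} = - \frac{4}{3} + \frac{\left(3 + W\right) \left(W + \frac{3}{-4 + W + 2 W^{2}}\right) \sqrt{W}}{3} = - \frac{4}{3} + \frac{\sqrt{W} \left(3 + W\right) \left(W + \frac{3}{-4 + W + 2 W^{2}}\right)}{3}$)
$a{\left(0 \right)} \left(-157\right) + S{\left(10,-11 \right)} = \frac{0^{\frac{3}{2}} + 3 \sqrt{0} + \frac{\left(-4 + 0 + 2 \cdot 0^{2}\right) \left(-4 + 0^{\frac{5}{2}} + 3 \cdot 0^{\frac{3}{2}}\right)}{3}}{-4 + 0 + 2 \cdot 0^{2}} \left(-157\right) + 10 = \frac{0 + 3 \cdot 0 + \frac{\left(-4 + 0 + 2 \cdot 0\right) \left(-4 + 0 + 3 \cdot 0\right)}{3}}{-4 + 0 + 2 \cdot 0} \left(-157\right) + 10 = \frac{0 + 0 + \frac{\left(-4 + 0 + 0\right) \left(-4 + 0 + 0\right)}{3}}{-4 + 0 + 0} \left(-157\right) + 10 = \frac{0 + 0 + \frac{1}{3} \left(-4\right) \left(-4\right)}{-4} \left(-157\right) + 10 = - \frac{0 + 0 + \frac{16}{3}}{4} \left(-157\right) + 10 = \left(- \frac{1}{4}\right) \frac{16}{3} \left(-157\right) + 10 = \left(- \frac{4}{3}\right) \left(-157\right) + 10 = \frac{628}{3} + 10 = \frac{658}{3}$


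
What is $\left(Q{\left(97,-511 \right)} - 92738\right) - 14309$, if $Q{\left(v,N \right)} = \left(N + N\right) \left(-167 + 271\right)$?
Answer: $-213335$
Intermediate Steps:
$Q{\left(v,N \right)} = 208 N$ ($Q{\left(v,N \right)} = 2 N 104 = 208 N$)
$\left(Q{\left(97,-511 \right)} - 92738\right) - 14309 = \left(208 \left(-511\right) - 92738\right) - 14309 = \left(-106288 - 92738\right) - 14309 = -199026 - 14309 = -213335$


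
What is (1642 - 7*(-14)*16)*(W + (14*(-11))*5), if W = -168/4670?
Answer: -1154337828/467 ≈ -2.4718e+6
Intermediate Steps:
W = -84/2335 (W = -168*1/4670 = -84/2335 ≈ -0.035974)
(1642 - 7*(-14)*16)*(W + (14*(-11))*5) = (1642 - 7*(-14)*16)*(-84/2335 + (14*(-11))*5) = (1642 + 98*16)*(-84/2335 - 154*5) = (1642 + 1568)*(-84/2335 - 770) = 3210*(-1798034/2335) = -1154337828/467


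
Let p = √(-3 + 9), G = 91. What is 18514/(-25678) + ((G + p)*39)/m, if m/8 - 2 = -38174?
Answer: -957477081/1306907488 - 13*√6/101792 ≈ -0.73294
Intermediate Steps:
m = -305376 (m = 16 + 8*(-38174) = 16 - 305392 = -305376)
p = √6 ≈ 2.4495
18514/(-25678) + ((G + p)*39)/m = 18514/(-25678) + ((91 + √6)*39)/(-305376) = 18514*(-1/25678) + (3549 + 39*√6)*(-1/305376) = -9257/12839 + (-1183/101792 - 13*√6/101792) = -957477081/1306907488 - 13*√6/101792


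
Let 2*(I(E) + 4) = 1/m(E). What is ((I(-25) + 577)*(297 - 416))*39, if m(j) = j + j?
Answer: -265924659/100 ≈ -2.6592e+6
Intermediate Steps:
m(j) = 2*j
I(E) = -4 + 1/(4*E) (I(E) = -4 + 1/(2*((2*E))) = -4 + (1/(2*E))/2 = -4 + 1/(4*E))
((I(-25) + 577)*(297 - 416))*39 = (((-4 + (¼)/(-25)) + 577)*(297 - 416))*39 = (((-4 + (¼)*(-1/25)) + 577)*(-119))*39 = (((-4 - 1/100) + 577)*(-119))*39 = ((-401/100 + 577)*(-119))*39 = ((57299/100)*(-119))*39 = -6818581/100*39 = -265924659/100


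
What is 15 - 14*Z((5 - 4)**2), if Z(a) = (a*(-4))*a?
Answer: 71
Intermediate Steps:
Z(a) = -4*a**2 (Z(a) = (-4*a)*a = -4*a**2)
15 - 14*Z((5 - 4)**2) = 15 - (-56)*((5 - 4)**2)**2 = 15 - (-56)*(1**2)**2 = 15 - (-56)*1**2 = 15 - (-56) = 15 - 14*(-4) = 15 + 56 = 71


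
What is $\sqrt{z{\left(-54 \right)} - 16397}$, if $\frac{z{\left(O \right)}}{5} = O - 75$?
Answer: $i \sqrt{17042} \approx 130.54 i$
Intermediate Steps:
$z{\left(O \right)} = -375 + 5 O$ ($z{\left(O \right)} = 5 \left(O - 75\right) = 5 \left(-75 + O\right) = -375 + 5 O$)
$\sqrt{z{\left(-54 \right)} - 16397} = \sqrt{\left(-375 + 5 \left(-54\right)\right) - 16397} = \sqrt{\left(-375 - 270\right) - 16397} = \sqrt{-645 - 16397} = \sqrt{-17042} = i \sqrt{17042}$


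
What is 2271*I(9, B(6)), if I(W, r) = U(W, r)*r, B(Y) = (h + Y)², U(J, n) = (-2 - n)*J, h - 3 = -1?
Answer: -86334336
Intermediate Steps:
h = 2 (h = 3 - 1 = 2)
U(J, n) = J*(-2 - n)
B(Y) = (2 + Y)²
I(W, r) = -W*r*(2 + r) (I(W, r) = (-W*(2 + r))*r = -W*r*(2 + r))
2271*I(9, B(6)) = 2271*(-1*9*(2 + 6)²*(2 + (2 + 6)²)) = 2271*(-1*9*8²*(2 + 8²)) = 2271*(-1*9*64*(2 + 64)) = 2271*(-1*9*64*66) = 2271*(-38016) = -86334336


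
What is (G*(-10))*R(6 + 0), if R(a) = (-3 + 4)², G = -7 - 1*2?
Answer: 90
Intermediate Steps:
G = -9 (G = -7 - 2 = -9)
R(a) = 1 (R(a) = 1² = 1)
(G*(-10))*R(6 + 0) = -9*(-10)*1 = 90*1 = 90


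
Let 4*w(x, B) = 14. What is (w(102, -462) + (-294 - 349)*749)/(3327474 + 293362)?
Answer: -963207/7241672 ≈ -0.13301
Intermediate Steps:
w(x, B) = 7/2 (w(x, B) = (¼)*14 = 7/2)
(w(102, -462) + (-294 - 349)*749)/(3327474 + 293362) = (7/2 + (-294 - 349)*749)/(3327474 + 293362) = (7/2 - 643*749)/3620836 = (7/2 - 481607)*(1/3620836) = -963207/2*1/3620836 = -963207/7241672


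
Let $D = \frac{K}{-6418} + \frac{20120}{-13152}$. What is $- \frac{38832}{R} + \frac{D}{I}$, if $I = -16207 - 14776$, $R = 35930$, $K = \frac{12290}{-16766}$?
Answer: $- \frac{26603231077994157229}{24616238159726366460} \approx -1.0807$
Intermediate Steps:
$K = - \frac{6145}{8383}$ ($K = 12290 \left(- \frac{1}{16766}\right) = - \frac{6145}{8383} \approx -0.73303$)
$I = -30983$ ($I = -16207 - 14776 = -30983$)
$D = - \frac{67651082015}{44225321268}$ ($D = - \frac{6145}{8383 \left(-6418\right)} + \frac{20120}{-13152} = \left(- \frac{6145}{8383}\right) \left(- \frac{1}{6418}\right) + 20120 \left(- \frac{1}{13152}\right) = \frac{6145}{53802094} - \frac{2515}{1644} = - \frac{67651082015}{44225321268} \approx -1.5297$)
$- \frac{38832}{R} + \frac{D}{I} = - \frac{38832}{35930} - \frac{67651082015}{44225321268 \left(-30983\right)} = \left(-38832\right) \frac{1}{35930} - - \frac{67651082015}{1370233128846444} = - \frac{19416}{17965} + \frac{67651082015}{1370233128846444} = - \frac{26603231077994157229}{24616238159726366460}$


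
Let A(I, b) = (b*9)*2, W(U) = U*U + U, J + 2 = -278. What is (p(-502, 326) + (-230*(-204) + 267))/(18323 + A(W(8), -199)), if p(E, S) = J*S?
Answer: -44093/14741 ≈ -2.9912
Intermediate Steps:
J = -280 (J = -2 - 278 = -280)
W(U) = U + U² (W(U) = U² + U = U + U²)
p(E, S) = -280*S
A(I, b) = 18*b (A(I, b) = (9*b)*2 = 18*b)
(p(-502, 326) + (-230*(-204) + 267))/(18323 + A(W(8), -199)) = (-280*326 + (-230*(-204) + 267))/(18323 + 18*(-199)) = (-91280 + (46920 + 267))/(18323 - 3582) = (-91280 + 47187)/14741 = -44093*1/14741 = -44093/14741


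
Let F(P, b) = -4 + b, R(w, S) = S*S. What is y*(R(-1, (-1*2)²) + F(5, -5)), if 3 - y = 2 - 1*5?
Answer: 42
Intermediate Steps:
R(w, S) = S²
y = 6 (y = 3 - (2 - 1*5) = 3 - (2 - 5) = 3 - 1*(-3) = 3 + 3 = 6)
y*(R(-1, (-1*2)²) + F(5, -5)) = 6*(((-1*2)²)² + (-4 - 5)) = 6*(((-2)²)² - 9) = 6*(4² - 9) = 6*(16 - 9) = 6*7 = 42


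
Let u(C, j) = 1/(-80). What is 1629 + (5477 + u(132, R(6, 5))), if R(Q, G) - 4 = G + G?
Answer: 568479/80 ≈ 7106.0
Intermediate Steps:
R(Q, G) = 4 + 2*G (R(Q, G) = 4 + (G + G) = 4 + 2*G)
u(C, j) = -1/80
1629 + (5477 + u(132, R(6, 5))) = 1629 + (5477 - 1/80) = 1629 + 438159/80 = 568479/80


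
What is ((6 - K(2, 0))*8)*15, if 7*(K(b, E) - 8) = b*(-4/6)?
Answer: -1520/7 ≈ -217.14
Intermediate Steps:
K(b, E) = 8 - 2*b/21 (K(b, E) = 8 + (b*(-4/6))/7 = 8 + (b*(-4*⅙))/7 = 8 + (b*(-⅔))/7 = 8 + (-2*b/3)/7 = 8 - 2*b/21)
((6 - K(2, 0))*8)*15 = ((6 - (8 - 2/21*2))*8)*15 = ((6 - (8 - 4/21))*8)*15 = ((6 - 1*164/21)*8)*15 = ((6 - 164/21)*8)*15 = -38/21*8*15 = -304/21*15 = -1520/7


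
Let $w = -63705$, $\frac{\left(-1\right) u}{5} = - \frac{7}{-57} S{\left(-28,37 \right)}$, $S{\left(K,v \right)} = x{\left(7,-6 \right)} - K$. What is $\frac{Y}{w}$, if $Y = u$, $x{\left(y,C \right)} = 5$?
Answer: $\frac{77}{242079} \approx 0.00031808$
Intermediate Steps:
$S{\left(K,v \right)} = 5 - K$
$u = - \frac{385}{19}$ ($u = - 5 - \frac{7}{-57} \left(5 - -28\right) = - 5 \left(-7\right) \left(- \frac{1}{57}\right) \left(5 + 28\right) = - 5 \cdot \frac{7}{57} \cdot 33 = \left(-5\right) \frac{77}{19} = - \frac{385}{19} \approx -20.263$)
$Y = - \frac{385}{19} \approx -20.263$
$\frac{Y}{w} = - \frac{385}{19 \left(-63705\right)} = \left(- \frac{385}{19}\right) \left(- \frac{1}{63705}\right) = \frac{77}{242079}$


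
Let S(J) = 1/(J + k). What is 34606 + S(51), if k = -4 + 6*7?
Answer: 3079935/89 ≈ 34606.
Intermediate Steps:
k = 38 (k = -4 + 42 = 38)
S(J) = 1/(38 + J) (S(J) = 1/(J + 38) = 1/(38 + J))
34606 + S(51) = 34606 + 1/(38 + 51) = 34606 + 1/89 = 3079935/89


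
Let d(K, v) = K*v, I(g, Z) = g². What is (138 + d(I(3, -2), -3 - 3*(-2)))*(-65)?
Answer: -10725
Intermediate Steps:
(138 + d(I(3, -2), -3 - 3*(-2)))*(-65) = (138 + 3²*(-3 - 3*(-2)))*(-65) = (138 + 9*(-3 + 6))*(-65) = (138 + 9*3)*(-65) = (138 + 27)*(-65) = 165*(-65) = -10725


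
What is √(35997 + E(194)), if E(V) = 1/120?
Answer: √129589230/60 ≈ 189.73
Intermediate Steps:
E(V) = 1/120
√(35997 + E(194)) = √(35997 + 1/120) = √(4319641/120) = √129589230/60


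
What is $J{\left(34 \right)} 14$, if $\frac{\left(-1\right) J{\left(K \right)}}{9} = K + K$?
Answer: $-8568$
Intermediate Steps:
$J{\left(K \right)} = - 18 K$ ($J{\left(K \right)} = - 9 \left(K + K\right) = - 9 \cdot 2 K = - 18 K$)
$J{\left(34 \right)} 14 = \left(-18\right) 34 \cdot 14 = \left(-612\right) 14 = -8568$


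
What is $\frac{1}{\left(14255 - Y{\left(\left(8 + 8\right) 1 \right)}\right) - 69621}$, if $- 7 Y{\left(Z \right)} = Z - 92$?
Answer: $- \frac{7}{387638} \approx -1.8058 \cdot 10^{-5}$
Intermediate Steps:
$Y{\left(Z \right)} = \frac{92}{7} - \frac{Z}{7}$ ($Y{\left(Z \right)} = - \frac{Z - 92}{7} = - \frac{-92 + Z}{7} = \frac{92}{7} - \frac{Z}{7}$)
$\frac{1}{\left(14255 - Y{\left(\left(8 + 8\right) 1 \right)}\right) - 69621} = \frac{1}{\left(14255 - \left(\frac{92}{7} - \frac{\left(8 + 8\right) 1}{7}\right)\right) - 69621} = \frac{1}{\left(14255 - \left(\frac{92}{7} - \frac{16 \cdot 1}{7}\right)\right) - 69621} = \frac{1}{\left(14255 - \left(\frac{92}{7} - \frac{16}{7}\right)\right) - 69621} = \frac{1}{\left(14255 - \frac{76}{7}\right) - 69621} = \frac{1}{\frac{99709}{7} - 69621} = \frac{1}{- \frac{387638}{7}} = - \frac{7}{387638}$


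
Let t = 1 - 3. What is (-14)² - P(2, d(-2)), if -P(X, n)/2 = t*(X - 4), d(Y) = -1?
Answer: 204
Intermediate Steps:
t = -2
P(X, n) = -16 + 4*X (P(X, n) = -(-4)*(X - 4) = -(-4)*(-4 + X) = -2*(8 - 2*X) = -16 + 4*X)
(-14)² - P(2, d(-2)) = (-14)² - (-16 + 4*2) = 196 - (-16 + 8) = 196 - 1*(-8) = 196 + 8 = 204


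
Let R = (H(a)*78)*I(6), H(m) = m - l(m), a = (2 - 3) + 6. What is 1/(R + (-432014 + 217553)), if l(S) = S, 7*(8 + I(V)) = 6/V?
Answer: -1/214461 ≈ -4.6629e-6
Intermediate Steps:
I(V) = -8 + 6/(7*V) (I(V) = -8 + (6/V)/7 = -8 + 6/(7*V))
a = 5 (a = -1 + 6 = 5)
H(m) = 0 (H(m) = m - m = 0)
R = 0 (R = (0*78)*(-8 + (6/7)/6) = 0*(-8 + (6/7)*(⅙)) = 0*(-8 + ⅐) = 0*(-55/7) = 0)
1/(R + (-432014 + 217553)) = 1/(0 + (-432014 + 217553)) = 1/(0 - 214461) = 1/(-214461) = -1/214461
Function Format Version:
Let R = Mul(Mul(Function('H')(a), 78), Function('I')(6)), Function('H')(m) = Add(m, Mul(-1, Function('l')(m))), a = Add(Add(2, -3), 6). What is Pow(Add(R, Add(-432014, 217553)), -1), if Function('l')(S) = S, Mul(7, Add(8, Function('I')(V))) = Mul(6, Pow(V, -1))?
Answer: Rational(-1, 214461) ≈ -4.6629e-6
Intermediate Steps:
Function('I')(V) = Add(-8, Mul(Rational(6, 7), Pow(V, -1))) (Function('I')(V) = Add(-8, Mul(Rational(1, 7), Mul(6, Pow(V, -1)))) = Add(-8, Mul(Rational(6, 7), Pow(V, -1))))
a = 5 (a = Add(-1, 6) = 5)
Function('H')(m) = 0 (Function('H')(m) = Add(m, Mul(-1, m)) = 0)
R = 0 (R = Mul(Mul(0, 78), Add(-8, Mul(Rational(6, 7), Pow(6, -1)))) = Mul(0, Add(-8, Mul(Rational(6, 7), Rational(1, 6)))) = Mul(0, Add(-8, Rational(1, 7))) = Mul(0, Rational(-55, 7)) = 0)
Pow(Add(R, Add(-432014, 217553)), -1) = Pow(Add(0, Add(-432014, 217553)), -1) = Pow(Add(0, -214461), -1) = Pow(-214461, -1) = Rational(-1, 214461)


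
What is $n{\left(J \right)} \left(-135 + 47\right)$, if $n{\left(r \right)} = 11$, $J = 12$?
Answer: $-968$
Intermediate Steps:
$n{\left(J \right)} \left(-135 + 47\right) = 11 \left(-135 + 47\right) = 11 \left(-88\right) = -968$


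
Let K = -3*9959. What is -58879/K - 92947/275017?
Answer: 13415748424/8216682909 ≈ 1.6327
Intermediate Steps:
K = -29877
-58879/K - 92947/275017 = -58879/(-29877) - 92947/275017 = -58879*(-1/29877) - 92947*1/275017 = 58879/29877 - 92947/275017 = 13415748424/8216682909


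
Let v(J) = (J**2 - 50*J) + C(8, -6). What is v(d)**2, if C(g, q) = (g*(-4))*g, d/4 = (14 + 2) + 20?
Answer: 176358400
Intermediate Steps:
d = 144 (d = 4*((14 + 2) + 20) = 4*(16 + 20) = 4*36 = 144)
C(g, q) = -4*g**2 (C(g, q) = (-4*g)*g = -4*g**2)
v(J) = -256 + J**2 - 50*J (v(J) = (J**2 - 50*J) - 4*8**2 = (J**2 - 50*J) - 4*64 = (J**2 - 50*J) - 256 = -256 + J**2 - 50*J)
v(d)**2 = (-256 + 144**2 - 50*144)**2 = (-256 + 20736 - 7200)**2 = 13280**2 = 176358400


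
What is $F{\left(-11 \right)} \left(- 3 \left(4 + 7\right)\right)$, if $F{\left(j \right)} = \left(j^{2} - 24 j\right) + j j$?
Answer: $-16698$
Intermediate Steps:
$F{\left(j \right)} = - 24 j + 2 j^{2}$ ($F{\left(j \right)} = \left(j^{2} - 24 j\right) + j^{2} = - 24 j + 2 j^{2}$)
$F{\left(-11 \right)} \left(- 3 \left(4 + 7\right)\right) = 2 \left(-11\right) \left(-12 - 11\right) \left(- 3 \left(4 + 7\right)\right) = 2 \left(-11\right) \left(-23\right) \left(\left(-3\right) 11\right) = 506 \left(-33\right) = -16698$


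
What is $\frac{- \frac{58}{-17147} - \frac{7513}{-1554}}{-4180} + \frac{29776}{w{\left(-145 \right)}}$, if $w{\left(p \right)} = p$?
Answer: $- \frac{132661297005023}{646016242872} \approx -205.35$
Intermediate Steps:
$\frac{- \frac{58}{-17147} - \frac{7513}{-1554}}{-4180} + \frac{29776}{w{\left(-145 \right)}} = \frac{- \frac{58}{-17147} - \frac{7513}{-1554}}{-4180} + \frac{29776}{-145} = \left(\left(-58\right) \left(- \frac{1}{17147}\right) - - \frac{7513}{1554}\right) \left(- \frac{1}{4180}\right) + 29776 \left(- \frac{1}{145}\right) = \left(\frac{58}{17147} + \frac{7513}{1554}\right) \left(- \frac{1}{4180}\right) - \frac{29776}{145} = \frac{128915543}{26646438} \left(- \frac{1}{4180}\right) - \frac{29776}{145} = - \frac{128915543}{111382110840} - \frac{29776}{145} = - \frac{132661297005023}{646016242872}$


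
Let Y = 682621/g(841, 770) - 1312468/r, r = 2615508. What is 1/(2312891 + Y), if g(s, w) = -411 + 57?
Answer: 77157486/178308032843681 ≈ 4.3272e-7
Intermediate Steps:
g(s, w) = -354
Y = -148822108345/77157486 (Y = 682621/(-354) - 1312468/2615508 = 682621*(-1/354) - 1312468*1/2615508 = -682621/354 - 328117/653877 = -148822108345/77157486 ≈ -1928.8)
1/(2312891 + Y) = 1/(2312891 - 148822108345/77157486) = 1/(178308032843681/77157486) = 77157486/178308032843681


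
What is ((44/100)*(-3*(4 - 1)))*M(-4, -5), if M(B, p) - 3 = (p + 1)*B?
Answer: -1881/25 ≈ -75.240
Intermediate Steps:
M(B, p) = 3 + B*(1 + p) (M(B, p) = 3 + (p + 1)*B = 3 + (1 + p)*B = 3 + B*(1 + p))
((44/100)*(-3*(4 - 1)))*M(-4, -5) = ((44/100)*(-3*(4 - 1)))*(3 - 4 - 4*(-5)) = ((44*(1/100))*(-3*3))*(3 - 4 + 20) = ((11/25)*(-9))*19 = -99/25*19 = -1881/25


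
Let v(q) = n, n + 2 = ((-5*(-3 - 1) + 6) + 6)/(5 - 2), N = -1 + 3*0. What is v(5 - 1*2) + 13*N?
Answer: -13/3 ≈ -4.3333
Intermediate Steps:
N = -1 (N = -1 + 0 = -1)
n = 26/3 (n = -2 + ((-5*(-3 - 1) + 6) + 6)/(5 - 2) = -2 + ((-5*(-4) + 6) + 6)/3 = -2 + ((20 + 6) + 6)*(1/3) = -2 + (26 + 6)*(1/3) = -2 + 32*(1/3) = -2 + 32/3 = 26/3 ≈ 8.6667)
v(q) = 26/3
v(5 - 1*2) + 13*N = 26/3 + 13*(-1) = 26/3 - 13 = -13/3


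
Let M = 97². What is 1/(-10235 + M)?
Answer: -1/826 ≈ -0.0012107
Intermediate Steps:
M = 9409
1/(-10235 + M) = 1/(-10235 + 9409) = 1/(-826) = -1/826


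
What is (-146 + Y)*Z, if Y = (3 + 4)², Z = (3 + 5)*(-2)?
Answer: 1552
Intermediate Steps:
Z = -16 (Z = 8*(-2) = -16)
Y = 49 (Y = 7² = 49)
(-146 + Y)*Z = (-146 + 49)*(-16) = -97*(-16) = 1552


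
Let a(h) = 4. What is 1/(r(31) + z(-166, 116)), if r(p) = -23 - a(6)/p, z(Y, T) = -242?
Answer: -31/8219 ≈ -0.0037717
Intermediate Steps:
r(p) = -23 - 4/p
1/(r(31) + z(-166, 116)) = 1/((-23 - 4/31) - 242) = 1/(-717/31 - 242) = 1/(-8219/31) = -31/8219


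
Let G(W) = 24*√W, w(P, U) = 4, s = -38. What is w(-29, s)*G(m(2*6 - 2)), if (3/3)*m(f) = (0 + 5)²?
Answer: 480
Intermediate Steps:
m(f) = 25 (m(f) = (0 + 5)² = 5² = 25)
w(-29, s)*G(m(2*6 - 2)) = 4*(24*√25) = 4*(24*5) = 4*120 = 480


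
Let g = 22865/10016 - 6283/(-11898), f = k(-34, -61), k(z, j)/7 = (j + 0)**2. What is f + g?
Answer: 1552182776797/59585184 ≈ 26050.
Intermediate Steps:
k(z, j) = 7*j**2 (k(z, j) = 7*(j + 0)**2 = 7*j**2)
f = 26047 (f = 7*(-61)**2 = 7*3721 = 26047)
g = 167489149/59585184 (g = 22865*(1/10016) - 6283*(-1/11898) = 22865/10016 + 6283/11898 = 167489149/59585184 ≈ 2.8109)
f + g = 26047 + 167489149/59585184 = 1552182776797/59585184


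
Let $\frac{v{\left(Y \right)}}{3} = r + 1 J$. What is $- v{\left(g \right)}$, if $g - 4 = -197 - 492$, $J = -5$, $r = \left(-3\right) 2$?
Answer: $33$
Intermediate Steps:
$r = -6$
$g = -685$ ($g = 4 - 689 = -685$)
$v{\left(Y \right)} = -33$ ($v{\left(Y \right)} = 3 \left(-6 + 1 \left(-5\right)\right) = 3 \left(-6 - 5\right) = 3 \left(-11\right) = -33$)
$- v{\left(g \right)} = \left(-1\right) \left(-33\right) = 33$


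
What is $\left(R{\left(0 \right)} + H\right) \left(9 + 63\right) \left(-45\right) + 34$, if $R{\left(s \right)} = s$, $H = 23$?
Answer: $-74486$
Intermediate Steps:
$\left(R{\left(0 \right)} + H\right) \left(9 + 63\right) \left(-45\right) + 34 = \left(0 + 23\right) \left(9 + 63\right) \left(-45\right) + 34 = 23 \cdot 72 \left(-45\right) + 34 = 1656 \left(-45\right) + 34 = -74520 + 34 = -74486$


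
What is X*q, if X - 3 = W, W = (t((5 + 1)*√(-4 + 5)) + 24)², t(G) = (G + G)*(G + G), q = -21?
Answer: -592767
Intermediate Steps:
t(G) = 4*G² (t(G) = (2*G)*(2*G) = 4*G²)
W = 28224 (W = (4*((5 + 1)*√(-4 + 5))² + 24)² = (4*(6*√1)² + 24)² = (4*(6*1)² + 24)² = (4*6² + 24)² = (4*36 + 24)² = (144 + 24)² = 168² = 28224)
X = 28227 (X = 3 + 28224 = 28227)
X*q = 28227*(-21) = -592767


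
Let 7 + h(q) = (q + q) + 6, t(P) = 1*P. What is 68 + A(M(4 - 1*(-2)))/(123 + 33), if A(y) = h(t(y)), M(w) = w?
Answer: 10619/156 ≈ 68.071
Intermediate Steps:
t(P) = P
h(q) = -1 + 2*q (h(q) = -7 + ((q + q) + 6) = -7 + (2*q + 6) = -7 + (6 + 2*q) = -1 + 2*q)
A(y) = -1 + 2*y
68 + A(M(4 - 1*(-2)))/(123 + 33) = 68 + (-1 + 2*(4 - 1*(-2)))/(123 + 33) = 68 + (-1 + 2*(4 + 2))/156 = 68 + (-1 + 2*6)/156 = 68 + (-1 + 12)/156 = 68 + (1/156)*11 = 68 + 11/156 = 10619/156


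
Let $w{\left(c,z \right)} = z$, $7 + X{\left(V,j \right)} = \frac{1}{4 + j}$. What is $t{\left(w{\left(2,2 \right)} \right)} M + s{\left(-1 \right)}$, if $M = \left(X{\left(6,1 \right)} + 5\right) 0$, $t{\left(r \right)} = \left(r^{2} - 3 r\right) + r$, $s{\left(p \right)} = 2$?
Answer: $2$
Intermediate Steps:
$X{\left(V,j \right)} = -7 + \frac{1}{4 + j}$
$t{\left(r \right)} = r^{2} - 2 r$
$M = 0$ ($M = \left(\frac{-27 - 7}{4 + 1} + 5\right) 0 = \left(\frac{-27 - 7}{5} + 5\right) 0 = \left(\frac{1}{5} \left(-34\right) + 5\right) 0 = \left(- \frac{34}{5} + 5\right) 0 = \left(- \frac{9}{5}\right) 0 = 0$)
$t{\left(w{\left(2,2 \right)} \right)} M + s{\left(-1 \right)} = 2 \left(-2 + 2\right) 0 + 2 = 2 \cdot 0 \cdot 0 + 2 = 0 \cdot 0 + 2 = 0 + 2 = 2$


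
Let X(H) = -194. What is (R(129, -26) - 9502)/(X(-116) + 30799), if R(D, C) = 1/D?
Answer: -1225757/3948045 ≈ -0.31047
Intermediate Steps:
(R(129, -26) - 9502)/(X(-116) + 30799) = (1/129 - 9502)/(-194 + 30799) = (1/129 - 9502)/30605 = -1225757/129*1/30605 = -1225757/3948045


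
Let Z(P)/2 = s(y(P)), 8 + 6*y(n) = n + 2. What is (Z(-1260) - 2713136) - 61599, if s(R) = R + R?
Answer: -2775579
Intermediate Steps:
y(n) = -1 + n/6 (y(n) = -4/3 + (n + 2)/6 = -4/3 + (2 + n)/6 = -4/3 + (⅓ + n/6) = -1 + n/6)
s(R) = 2*R
Z(P) = -4 + 2*P/3 (Z(P) = 2*(2*(-1 + P/6)) = 2*(-2 + P/3) = -4 + 2*P/3)
(Z(-1260) - 2713136) - 61599 = ((-4 + (⅔)*(-1260)) - 2713136) - 61599 = ((-4 - 840) - 2713136) - 61599 = (-844 - 2713136) - 61599 = -2713980 - 61599 = -2775579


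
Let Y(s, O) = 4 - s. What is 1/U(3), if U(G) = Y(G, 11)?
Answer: 1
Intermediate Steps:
U(G) = 4 - G
1/U(3) = 1/(4 - 1*3) = 1/(4 - 3) = 1/1 = 1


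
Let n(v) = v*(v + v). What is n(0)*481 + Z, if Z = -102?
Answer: -102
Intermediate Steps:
n(v) = 2*v**2 (n(v) = v*(2*v) = 2*v**2)
n(0)*481 + Z = (2*0**2)*481 - 102 = (2*0)*481 - 102 = 0*481 - 102 = 0 - 102 = -102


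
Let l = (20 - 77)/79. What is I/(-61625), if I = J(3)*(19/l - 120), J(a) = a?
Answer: 439/61625 ≈ 0.0071237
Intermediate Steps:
l = -57/79 (l = -57*1/79 = -57/79 ≈ -0.72152)
I = -439 (I = 3*(19/(-57/79) - 120) = 3*(19*(-79/57) - 120) = 3*(-79/3 - 120) = 3*(-439/3) = -439)
I/(-61625) = -439/(-61625) = -439*(-1/61625) = 439/61625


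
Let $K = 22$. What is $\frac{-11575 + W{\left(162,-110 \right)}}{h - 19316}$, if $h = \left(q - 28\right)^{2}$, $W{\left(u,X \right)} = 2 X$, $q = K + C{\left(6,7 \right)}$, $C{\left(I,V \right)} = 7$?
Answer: $\frac{2359}{3863} \approx 0.61067$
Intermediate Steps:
$q = 29$ ($q = 22 + 7 = 29$)
$h = 1$ ($h = \left(29 - 28\right)^{2} = 1^{2} = 1$)
$\frac{-11575 + W{\left(162,-110 \right)}}{h - 19316} = \frac{-11575 + 2 \left(-110\right)}{1 - 19316} = \frac{-11575 - 220}{-19315} = \left(-11795\right) \left(- \frac{1}{19315}\right) = \frac{2359}{3863}$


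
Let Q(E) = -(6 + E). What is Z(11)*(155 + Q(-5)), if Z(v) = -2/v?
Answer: -28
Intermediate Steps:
Q(E) = -6 - E
Z(11)*(155 + Q(-5)) = (-2/11)*(155 + (-6 - 1*(-5))) = (-2*1/11)*(155 + (-6 + 5)) = -2*(155 - 1)/11 = -2/11*154 = -28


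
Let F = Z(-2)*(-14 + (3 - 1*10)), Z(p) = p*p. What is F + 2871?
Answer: 2787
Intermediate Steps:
Z(p) = p²
F = -84 (F = (-2)²*(-14 + (3 - 1*10)) = 4*(-14 + (3 - 10)) = 4*(-14 - 7) = 4*(-21) = -84)
F + 2871 = -84 + 2871 = 2787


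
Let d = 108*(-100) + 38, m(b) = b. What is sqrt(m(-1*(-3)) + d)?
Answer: I*sqrt(10759) ≈ 103.73*I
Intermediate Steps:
d = -10762 (d = -10800 + 38 = -10762)
sqrt(m(-1*(-3)) + d) = sqrt(-1*(-3) - 10762) = sqrt(3 - 10762) = sqrt(-10759) = I*sqrt(10759)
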